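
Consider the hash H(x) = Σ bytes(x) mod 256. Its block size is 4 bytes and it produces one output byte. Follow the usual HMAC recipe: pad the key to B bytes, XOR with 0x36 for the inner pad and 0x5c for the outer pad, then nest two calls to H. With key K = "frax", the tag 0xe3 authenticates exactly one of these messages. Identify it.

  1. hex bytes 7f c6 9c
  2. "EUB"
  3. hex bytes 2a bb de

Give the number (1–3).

1

Key "frax" = 66 72 61 78 is exactly B = 4 bytes: K' = 66 72 61 78.
K' ⊕ ipad = 50 44 57 4e; K' ⊕ opad = 3a 2e 3d 24.
m1: inner = H(50 44 57 4e 7f c6 9c) = 1a; tag = H(3a 2e 3d 24 1a) = e3 ← matches
m2: inner = H(50 44 57 4e 45 55 42) = 15; tag = H(3a 2e 3d 24 15) = de
m3: inner = H(50 44 57 4e 2a bb de) = fc; tag = H(3a 2e 3d 24 fc) = c5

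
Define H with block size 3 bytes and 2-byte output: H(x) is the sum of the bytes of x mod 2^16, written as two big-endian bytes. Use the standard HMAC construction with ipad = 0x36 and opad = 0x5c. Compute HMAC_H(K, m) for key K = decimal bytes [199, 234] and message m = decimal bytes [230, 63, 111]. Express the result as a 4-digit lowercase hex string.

Key decimal bytes [199, 234] = c7 ea is 2 bytes ≤ B = 3; zero-pad to 3 bytes: K' = c7 ea 00.
K' ⊕ ipad = f1 dc 36.  K' ⊕ opad = 9b b6 5c.
Inner input = (K'⊕ipad) ∥ m = f1 dc 36 ∥ e6 3f 6f.
Inner hash: sum = 241+220+54+230+63+111 = 919 → 03 97.
Outer input = (K'⊕opad) ∥ inner = 9b b6 5c ∥ 03 97.
Outer hash (tag): sum = 155+182+92+3+151 = 583 → 02 47.

0247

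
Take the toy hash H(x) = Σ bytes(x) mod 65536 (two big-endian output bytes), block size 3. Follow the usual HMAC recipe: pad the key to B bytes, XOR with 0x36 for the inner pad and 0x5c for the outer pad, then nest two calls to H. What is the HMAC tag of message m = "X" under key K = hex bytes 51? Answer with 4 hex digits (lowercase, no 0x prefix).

Key hex bytes 51 is 1 byte ≤ B = 3; zero-pad to 3 bytes: K' = 51 00 00.
K' ⊕ ipad = 67 36 36.  K' ⊕ opad = 0d 5c 5c.
Inner input = (K'⊕ipad) ∥ m = 67 36 36 ∥ 58.
Inner hash: sum = 103+54+54+88 = 299 → 01 2b.
Outer input = (K'⊕opad) ∥ inner = 0d 5c 5c ∥ 01 2b.
Outer hash (tag): sum = 13+92+92+1+43 = 241 → 00 f1.

00f1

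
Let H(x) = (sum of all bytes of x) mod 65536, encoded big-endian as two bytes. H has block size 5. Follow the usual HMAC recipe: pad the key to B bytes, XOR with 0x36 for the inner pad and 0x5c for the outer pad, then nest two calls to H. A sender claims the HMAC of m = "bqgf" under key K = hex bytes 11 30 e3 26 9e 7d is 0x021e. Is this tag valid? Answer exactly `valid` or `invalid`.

invalid

Key hex bytes 11 30 e3 26 9e 7d is 6 bytes > B = 5, so hash it first: H(key) = 02 65, then zero-pad to 5 bytes: K' = 02 65 00 00 00.
K' ⊕ ipad = 34 53 36 36 36; K' ⊕ opad = 5e 39 5c 5c 5c.
Inner hash: sum = 52+83+54+54+54+98+113+103+102 = 713 → 02 c9.
Outer hash (recomputed tag): sum = 94+57+92+92+92+2+201 = 630 → 02 76.
Recomputed tag = 0276; claimed = 021e → mismatch.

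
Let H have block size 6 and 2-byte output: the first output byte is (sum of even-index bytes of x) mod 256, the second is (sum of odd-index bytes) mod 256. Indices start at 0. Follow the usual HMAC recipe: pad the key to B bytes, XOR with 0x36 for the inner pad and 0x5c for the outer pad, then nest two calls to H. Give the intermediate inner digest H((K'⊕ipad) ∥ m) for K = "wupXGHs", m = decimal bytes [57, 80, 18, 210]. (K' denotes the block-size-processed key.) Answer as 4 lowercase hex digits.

4eb1

Key "wupXGHs" = 77 75 70 58 47 48 73 is 7 bytes > B = 6, so hash it first: H(key) = a1 15, then zero-pad to 6 bytes: K' = a1 15 00 00 00 00.
K' ⊕ ipad = 97 23 36 36 36 36.
Inner input = 97 23 36 36 36 36 ∥ 39 50 12 d2.
Inner hash: even-index sum = 334 mod 256 = 78; odd-index sum = 433 mod 256 = 177 → 4e b1.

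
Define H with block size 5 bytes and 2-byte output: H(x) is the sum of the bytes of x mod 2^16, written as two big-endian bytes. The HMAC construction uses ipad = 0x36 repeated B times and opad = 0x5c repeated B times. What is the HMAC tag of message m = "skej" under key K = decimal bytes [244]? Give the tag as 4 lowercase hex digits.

0262

Key decimal bytes [244] = f4 is 1 byte ≤ B = 5; zero-pad to 5 bytes: K' = f4 00 00 00 00.
K' ⊕ ipad = c2 36 36 36 36.  K' ⊕ opad = a8 5c 5c 5c 5c.
Inner input = (K'⊕ipad) ∥ m = c2 36 36 36 36 ∥ 73 6b 65 6a.
Inner hash: sum = 194+54+54+54+54+115+107+101+106 = 839 → 03 47.
Outer input = (K'⊕opad) ∥ inner = a8 5c 5c 5c 5c ∥ 03 47.
Outer hash (tag): sum = 168+92+92+92+92+3+71 = 610 → 02 62.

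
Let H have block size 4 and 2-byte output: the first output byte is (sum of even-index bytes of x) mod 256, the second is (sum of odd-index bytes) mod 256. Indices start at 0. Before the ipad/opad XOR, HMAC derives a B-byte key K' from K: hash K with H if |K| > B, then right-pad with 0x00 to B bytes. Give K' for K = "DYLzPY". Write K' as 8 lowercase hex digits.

e02c0000

|K| = 6 > B = 4, so first hash the key.
H(K): even-index sum = 224 mod 256 = 224; odd-index sum = 300 mod 256 = 44 → e0 2c.
Zero-pad H(K) = e0 2c to 4 bytes: K' = e0 2c 00 00.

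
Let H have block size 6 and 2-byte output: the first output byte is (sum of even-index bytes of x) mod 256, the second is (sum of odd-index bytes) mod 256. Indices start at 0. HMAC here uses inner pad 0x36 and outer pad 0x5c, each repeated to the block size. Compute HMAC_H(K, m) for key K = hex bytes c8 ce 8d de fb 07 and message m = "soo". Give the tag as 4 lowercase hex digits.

74ef

Key hex bytes c8 ce 8d de fb 07 is exactly B = 6 bytes: K' = c8 ce 8d de fb 07.
K' ⊕ ipad = fe f8 bb e8 cd 31.  K' ⊕ opad = 94 92 d1 82 a7 5b.
Inner input = (K'⊕ipad) ∥ m = fe f8 bb e8 cd 31 ∥ 73 6f 6f.
Inner hash: even-index sum = 872 mod 256 = 104; odd-index sum = 640 mod 256 = 128 → 68 80.
Outer input = (K'⊕opad) ∥ inner = 94 92 d1 82 a7 5b ∥ 68 80.
Outer hash (tag): even-index sum = 628 mod 256 = 116; odd-index sum = 495 mod 256 = 239 → 74 ef.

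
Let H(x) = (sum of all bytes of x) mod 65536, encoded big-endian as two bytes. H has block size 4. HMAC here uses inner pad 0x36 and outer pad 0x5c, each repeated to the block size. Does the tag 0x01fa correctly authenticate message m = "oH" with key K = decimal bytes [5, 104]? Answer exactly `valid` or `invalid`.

valid

Key decimal bytes [5, 104] = 05 68 is 2 bytes ≤ B = 4; zero-pad to 4 bytes: K' = 05 68 00 00.
K' ⊕ ipad = 33 5e 36 36; K' ⊕ opad = 59 34 5c 5c.
Inner hash: sum = 51+94+54+54+111+72 = 436 → 01 b4.
Outer hash (recomputed tag): sum = 89+52+92+92+1+180 = 506 → 01 fa.
Recomputed tag = 01fa; claimed = 01fa → match.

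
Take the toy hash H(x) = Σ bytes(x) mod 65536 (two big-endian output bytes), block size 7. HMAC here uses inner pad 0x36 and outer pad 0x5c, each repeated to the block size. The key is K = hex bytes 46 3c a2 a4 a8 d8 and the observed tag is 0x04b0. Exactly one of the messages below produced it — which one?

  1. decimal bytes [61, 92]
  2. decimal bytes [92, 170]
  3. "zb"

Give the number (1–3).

Key hex bytes 46 3c a2 a4 a8 d8 is 6 bytes ≤ B = 7; zero-pad to 7 bytes: K' = 46 3c a2 a4 a8 d8 00.
K' ⊕ ipad = 70 0a 94 92 9e ee 36; K' ⊕ opad = 1a 60 fe f8 f4 84 5c.
m1: inner = H(70 0a 94 92 9e ee 36 3d 5c) = 03 fb; tag = H(1a 60 fe f8 f4 84 5c 03 fb) = 0542
m2: inner = H(70 0a 94 92 9e ee 36 5c aa) = 04 68; tag = H(1a 60 fe f8 f4 84 5c 04 68) = 04b0 ← matches
m3: inner = H(70 0a 94 92 9e ee 36 7a 62) = 04 3e; tag = H(1a 60 fe f8 f4 84 5c 04 3e) = 0486

2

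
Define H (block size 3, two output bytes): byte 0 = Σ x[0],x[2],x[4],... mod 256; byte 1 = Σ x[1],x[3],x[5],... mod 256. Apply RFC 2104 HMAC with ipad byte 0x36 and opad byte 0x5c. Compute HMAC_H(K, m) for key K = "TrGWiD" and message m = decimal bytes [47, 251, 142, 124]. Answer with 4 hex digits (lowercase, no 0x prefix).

ac30

Key "TrGWiD" = 54 72 47 57 69 44 is 6 bytes > B = 3, so hash it first: H(key) = 04 0d, then zero-pad to 3 bytes: K' = 04 0d 00.
K' ⊕ ipad = 32 3b 36.  K' ⊕ opad = 58 51 5c.
Inner input = (K'⊕ipad) ∥ m = 32 3b 36 ∥ 2f fb 8e 7c.
Inner hash: even-index sum = 479 mod 256 = 223; odd-index sum = 248 mod 256 = 248 → df f8.
Outer input = (K'⊕opad) ∥ inner = 58 51 5c ∥ df f8.
Outer hash (tag): even-index sum = 428 mod 256 = 172; odd-index sum = 304 mod 256 = 48 → ac 30.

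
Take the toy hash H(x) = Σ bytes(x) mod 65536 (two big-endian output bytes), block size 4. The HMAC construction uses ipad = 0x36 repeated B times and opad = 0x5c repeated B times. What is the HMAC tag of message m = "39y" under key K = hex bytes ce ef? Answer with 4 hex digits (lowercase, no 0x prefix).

Key hex bytes ce ef is 2 bytes ≤ B = 4; zero-pad to 4 bytes: K' = ce ef 00 00.
K' ⊕ ipad = f8 d9 36 36.  K' ⊕ opad = 92 b3 5c 5c.
Inner input = (K'⊕ipad) ∥ m = f8 d9 36 36 ∥ 33 39 79.
Inner hash: sum = 248+217+54+54+51+57+121 = 802 → 03 22.
Outer input = (K'⊕opad) ∥ inner = 92 b3 5c 5c ∥ 03 22.
Outer hash (tag): sum = 146+179+92+92+3+34 = 546 → 02 22.

0222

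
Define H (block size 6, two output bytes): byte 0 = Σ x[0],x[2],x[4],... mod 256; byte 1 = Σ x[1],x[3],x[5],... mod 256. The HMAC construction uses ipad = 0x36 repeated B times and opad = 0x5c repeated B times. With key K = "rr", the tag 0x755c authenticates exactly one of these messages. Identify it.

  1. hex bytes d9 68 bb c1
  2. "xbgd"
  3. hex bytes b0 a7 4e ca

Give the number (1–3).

2

Key "rr" = 72 72 is 2 bytes ≤ B = 6; zero-pad to 6 bytes: K' = 72 72 00 00 00 00.
K' ⊕ ipad = 44 44 36 36 36 36; K' ⊕ opad = 2e 2e 5c 5c 5c 5c.
m1: inner = H(44 44 36 36 36 36 d9 68 bb c1) = 44 d9; tag = H(2e 2e 5c 5c 5c 5c 44 d9) = 2abf
m2: inner = H(44 44 36 36 36 36 78 62 67 64) = 8f 76; tag = H(2e 2e 5c 5c 5c 5c 8f 76) = 755c ← matches
m3: inner = H(44 44 36 36 36 36 b0 a7 4e ca) = ae 21; tag = H(2e 2e 5c 5c 5c 5c ae 21) = 9407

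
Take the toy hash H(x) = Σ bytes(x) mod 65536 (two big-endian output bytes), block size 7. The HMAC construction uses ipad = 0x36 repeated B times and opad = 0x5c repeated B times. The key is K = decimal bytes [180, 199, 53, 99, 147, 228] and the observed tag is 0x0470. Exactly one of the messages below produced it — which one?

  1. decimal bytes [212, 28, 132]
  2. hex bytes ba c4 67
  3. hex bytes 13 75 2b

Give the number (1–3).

Key decimal bytes [180, 199, 53, 99, 147, 228] = b4 c7 35 63 93 e4 is 6 bytes ≤ B = 7; zero-pad to 7 bytes: K' = b4 c7 35 63 93 e4 00.
K' ⊕ ipad = 82 f1 03 55 a5 d2 36; K' ⊕ opad = e8 9b 69 3f cf b8 5c.
m1: inner = H(82 f1 03 55 a5 d2 36 d4 1c 84) = 04 ec; tag = H(e8 9b 69 3f cf b8 5c 04 ec) = 04fe
m2: inner = H(82 f1 03 55 a5 d2 36 ba c4 67) = 05 5d; tag = H(e8 9b 69 3f cf b8 5c 05 5d) = 0470 ← matches
m3: inner = H(82 f1 03 55 a5 d2 36 13 75 2b) = 04 2b; tag = H(e8 9b 69 3f cf b8 5c 04 2b) = 043d

2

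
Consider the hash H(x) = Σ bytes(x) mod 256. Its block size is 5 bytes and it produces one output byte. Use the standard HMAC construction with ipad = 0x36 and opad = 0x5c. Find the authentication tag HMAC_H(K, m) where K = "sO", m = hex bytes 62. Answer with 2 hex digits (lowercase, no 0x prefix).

Key "sO" = 73 4f is 2 bytes ≤ B = 5; zero-pad to 5 bytes: K' = 73 4f 00 00 00.
K' ⊕ ipad = 45 79 36 36 36.  K' ⊕ opad = 2f 13 5c 5c 5c.
Inner input = (K'⊕ipad) ∥ m = 45 79 36 36 36 ∥ 62.
Inner hash: sum = 69+121+54+54+54+98 = 450; mod 256 = 194 → c2.
Outer input = (K'⊕opad) ∥ inner = 2f 13 5c 5c 5c ∥ c2.
Outer hash (tag): sum = 47+19+92+92+92+194 = 536; mod 256 = 24 → 18.

18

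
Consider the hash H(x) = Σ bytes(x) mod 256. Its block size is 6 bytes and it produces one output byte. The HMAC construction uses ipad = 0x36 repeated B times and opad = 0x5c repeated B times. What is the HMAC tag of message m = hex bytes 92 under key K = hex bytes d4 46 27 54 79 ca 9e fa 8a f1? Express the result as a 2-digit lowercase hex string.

00

Key hex bytes d4 46 27 54 79 ca 9e fa 8a f1 is 10 bytes > B = 6, so hash it first: H(key) = eb, then zero-pad to 6 bytes: K' = eb 00 00 00 00 00.
K' ⊕ ipad = dd 36 36 36 36 36.  K' ⊕ opad = b7 5c 5c 5c 5c 5c.
Inner input = (K'⊕ipad) ∥ m = dd 36 36 36 36 36 ∥ 92.
Inner hash: sum = 221+54+54+54+54+54+146 = 637; mod 256 = 125 → 7d.
Outer input = (K'⊕opad) ∥ inner = b7 5c 5c 5c 5c 5c ∥ 7d.
Outer hash (tag): sum = 183+92+92+92+92+92+125 = 768; mod 256 = 0 → 00.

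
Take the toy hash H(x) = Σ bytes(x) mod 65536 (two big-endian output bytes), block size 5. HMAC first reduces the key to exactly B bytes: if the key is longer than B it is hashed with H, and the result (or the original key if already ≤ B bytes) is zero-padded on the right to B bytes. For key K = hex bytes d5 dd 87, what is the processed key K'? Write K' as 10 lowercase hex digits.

Key hex bytes d5 dd 87 is 3 bytes ≤ B = 5; zero-pad to 5 bytes: K' = d5 dd 87 00 00.

d5dd870000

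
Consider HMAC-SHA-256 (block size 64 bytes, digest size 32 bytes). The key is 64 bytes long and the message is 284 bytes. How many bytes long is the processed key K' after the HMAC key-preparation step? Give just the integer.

Key is 64 ≤ 64 bytes, zero-padded: |K'| = 64.

64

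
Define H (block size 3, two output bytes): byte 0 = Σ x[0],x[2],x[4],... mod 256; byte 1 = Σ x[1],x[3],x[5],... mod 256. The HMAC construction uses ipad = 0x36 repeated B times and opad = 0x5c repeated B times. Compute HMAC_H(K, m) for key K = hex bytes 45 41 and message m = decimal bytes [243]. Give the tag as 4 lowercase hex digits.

dfc6

Key hex bytes 45 41 is 2 bytes ≤ B = 3; zero-pad to 3 bytes: K' = 45 41 00.
K' ⊕ ipad = 73 77 36.  K' ⊕ opad = 19 1d 5c.
Inner input = (K'⊕ipad) ∥ m = 73 77 36 ∥ f3.
Inner hash: even-index sum = 169 mod 256 = 169; odd-index sum = 362 mod 256 = 106 → a9 6a.
Outer input = (K'⊕opad) ∥ inner = 19 1d 5c ∥ a9 6a.
Outer hash (tag): even-index sum = 223 mod 256 = 223; odd-index sum = 198 mod 256 = 198 → df c6.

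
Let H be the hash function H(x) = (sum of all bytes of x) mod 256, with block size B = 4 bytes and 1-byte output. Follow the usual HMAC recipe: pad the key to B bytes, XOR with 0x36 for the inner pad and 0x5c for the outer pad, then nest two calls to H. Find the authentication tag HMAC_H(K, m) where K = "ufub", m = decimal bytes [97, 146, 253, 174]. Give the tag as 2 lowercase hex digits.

92

Key "ufub" = 75 66 75 62 is exactly B = 4 bytes: K' = 75 66 75 62.
K' ⊕ ipad = 43 50 43 54.  K' ⊕ opad = 29 3a 29 3e.
Inner input = (K'⊕ipad) ∥ m = 43 50 43 54 ∥ 61 92 fd ae.
Inner hash: sum = 67+80+67+84+97+146+253+174 = 968; mod 256 = 200 → c8.
Outer input = (K'⊕opad) ∥ inner = 29 3a 29 3e ∥ c8.
Outer hash (tag): sum = 41+58+41+62+200 = 402; mod 256 = 146 → 92.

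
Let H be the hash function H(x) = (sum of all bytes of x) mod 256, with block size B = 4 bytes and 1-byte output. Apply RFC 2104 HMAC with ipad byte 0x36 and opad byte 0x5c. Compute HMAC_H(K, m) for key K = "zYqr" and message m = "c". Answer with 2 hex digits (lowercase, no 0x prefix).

Key "zYqr" = 7a 59 71 72 is exactly B = 4 bytes: K' = 7a 59 71 72.
K' ⊕ ipad = 4c 6f 47 44.  K' ⊕ opad = 26 05 2d 2e.
Inner input = (K'⊕ipad) ∥ m = 4c 6f 47 44 ∥ 63.
Inner hash: sum = 76+111+71+68+99 = 425; mod 256 = 169 → a9.
Outer input = (K'⊕opad) ∥ inner = 26 05 2d 2e ∥ a9.
Outer hash (tag): sum = 38+5+45+46+169 = 303; mod 256 = 47 → 2f.

2f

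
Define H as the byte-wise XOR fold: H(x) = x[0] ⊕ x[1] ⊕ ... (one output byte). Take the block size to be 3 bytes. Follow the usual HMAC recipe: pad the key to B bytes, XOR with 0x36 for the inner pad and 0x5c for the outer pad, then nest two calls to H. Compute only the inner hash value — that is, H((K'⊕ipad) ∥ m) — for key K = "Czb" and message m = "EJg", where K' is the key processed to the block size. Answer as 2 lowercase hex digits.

Key "Czb" = 43 7a 62 is exactly B = 3 bytes: K' = 43 7a 62.
K' ⊕ ipad = 75 4c 54.
Inner input = 75 4c 54 ∥ 45 4a 67.
Inner hash: XOR 75⊕4c⊕54⊕45⊕4a⊕67 = 05.

05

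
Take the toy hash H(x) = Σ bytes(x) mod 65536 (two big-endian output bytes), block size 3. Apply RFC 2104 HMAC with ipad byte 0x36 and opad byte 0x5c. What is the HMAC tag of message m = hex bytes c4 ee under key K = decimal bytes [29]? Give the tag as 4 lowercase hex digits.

0144

Key decimal bytes [29] = 1d is 1 byte ≤ B = 3; zero-pad to 3 bytes: K' = 1d 00 00.
K' ⊕ ipad = 2b 36 36.  K' ⊕ opad = 41 5c 5c.
Inner input = (K'⊕ipad) ∥ m = 2b 36 36 ∥ c4 ee.
Inner hash: sum = 43+54+54+196+238 = 585 → 02 49.
Outer input = (K'⊕opad) ∥ inner = 41 5c 5c ∥ 02 49.
Outer hash (tag): sum = 65+92+92+2+73 = 324 → 01 44.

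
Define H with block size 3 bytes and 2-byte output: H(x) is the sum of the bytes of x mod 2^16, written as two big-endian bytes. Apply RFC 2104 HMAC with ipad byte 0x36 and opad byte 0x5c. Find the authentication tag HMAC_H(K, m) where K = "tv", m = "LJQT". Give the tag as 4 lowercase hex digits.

01a2

Key "tv" = 74 76 is 2 bytes ≤ B = 3; zero-pad to 3 bytes: K' = 74 76 00.
K' ⊕ ipad = 42 40 36.  K' ⊕ opad = 28 2a 5c.
Inner input = (K'⊕ipad) ∥ m = 42 40 36 ∥ 4c 4a 51 54.
Inner hash: sum = 66+64+54+76+74+81+84 = 499 → 01 f3.
Outer input = (K'⊕opad) ∥ inner = 28 2a 5c ∥ 01 f3.
Outer hash (tag): sum = 40+42+92+1+243 = 418 → 01 a2.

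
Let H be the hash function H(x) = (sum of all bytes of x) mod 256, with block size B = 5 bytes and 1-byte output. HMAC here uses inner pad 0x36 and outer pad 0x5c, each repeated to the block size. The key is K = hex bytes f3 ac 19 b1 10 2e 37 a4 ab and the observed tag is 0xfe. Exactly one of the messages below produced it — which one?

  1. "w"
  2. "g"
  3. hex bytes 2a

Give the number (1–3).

3

Key hex bytes f3 ac 19 b1 10 2e 37 a4 ab is 9 bytes > B = 5, so hash it first: H(key) = 2d, then zero-pad to 5 bytes: K' = 2d 00 00 00 00.
K' ⊕ ipad = 1b 36 36 36 36; K' ⊕ opad = 71 5c 5c 5c 5c.
m1: inner = H(1b 36 36 36 36 77) = 6a; tag = H(71 5c 5c 5c 5c 6a) = 4b
m2: inner = H(1b 36 36 36 36 67) = 5a; tag = H(71 5c 5c 5c 5c 5a) = 3b
m3: inner = H(1b 36 36 36 36 2a) = 1d; tag = H(71 5c 5c 5c 5c 1d) = fe ← matches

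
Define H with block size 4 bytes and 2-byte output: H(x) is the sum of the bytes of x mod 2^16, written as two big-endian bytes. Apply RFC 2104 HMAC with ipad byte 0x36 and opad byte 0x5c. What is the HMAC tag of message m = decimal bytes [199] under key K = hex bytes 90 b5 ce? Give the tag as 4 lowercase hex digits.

02c4

Key hex bytes 90 b5 ce is 3 bytes ≤ B = 4; zero-pad to 4 bytes: K' = 90 b5 ce 00.
K' ⊕ ipad = a6 83 f8 36.  K' ⊕ opad = cc e9 92 5c.
Inner input = (K'⊕ipad) ∥ m = a6 83 f8 36 ∥ c7.
Inner hash: sum = 166+131+248+54+199 = 798 → 03 1e.
Outer input = (K'⊕opad) ∥ inner = cc e9 92 5c ∥ 03 1e.
Outer hash (tag): sum = 204+233+146+92+3+30 = 708 → 02 c4.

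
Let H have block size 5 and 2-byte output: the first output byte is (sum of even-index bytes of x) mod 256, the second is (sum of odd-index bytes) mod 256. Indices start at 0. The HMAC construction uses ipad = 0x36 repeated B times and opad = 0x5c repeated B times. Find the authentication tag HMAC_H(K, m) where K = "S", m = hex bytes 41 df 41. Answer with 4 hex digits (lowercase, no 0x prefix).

b568

Key "S" = 53 is 1 byte ≤ B = 5; zero-pad to 5 bytes: K' = 53 00 00 00 00.
K' ⊕ ipad = 65 36 36 36 36.  K' ⊕ opad = 0f 5c 5c 5c 5c.
Inner input = (K'⊕ipad) ∥ m = 65 36 36 36 36 ∥ 41 df 41.
Inner hash: even-index sum = 432 mod 256 = 176; odd-index sum = 238 mod 256 = 238 → b0 ee.
Outer input = (K'⊕opad) ∥ inner = 0f 5c 5c 5c 5c ∥ b0 ee.
Outer hash (tag): even-index sum = 437 mod 256 = 181; odd-index sum = 360 mod 256 = 104 → b5 68.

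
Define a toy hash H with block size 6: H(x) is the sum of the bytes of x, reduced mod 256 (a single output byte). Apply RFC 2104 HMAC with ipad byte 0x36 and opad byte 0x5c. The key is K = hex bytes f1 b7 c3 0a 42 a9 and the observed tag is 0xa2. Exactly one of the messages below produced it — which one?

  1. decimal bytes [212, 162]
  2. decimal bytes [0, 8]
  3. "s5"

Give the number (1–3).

1

Key hex bytes f1 b7 c3 0a 42 a9 is exactly B = 6 bytes: K' = f1 b7 c3 0a 42 a9.
K' ⊕ ipad = c7 81 f5 3c 74 9f; K' ⊕ opad = ad eb 9f 56 1e f5.
m1: inner = H(c7 81 f5 3c 74 9f d4 a2) = 02; tag = H(ad eb 9f 56 1e f5 02) = a2 ← matches
m2: inner = H(c7 81 f5 3c 74 9f 00 08) = 94; tag = H(ad eb 9f 56 1e f5 94) = 34
m3: inner = H(c7 81 f5 3c 74 9f 73 35) = 34; tag = H(ad eb 9f 56 1e f5 34) = d4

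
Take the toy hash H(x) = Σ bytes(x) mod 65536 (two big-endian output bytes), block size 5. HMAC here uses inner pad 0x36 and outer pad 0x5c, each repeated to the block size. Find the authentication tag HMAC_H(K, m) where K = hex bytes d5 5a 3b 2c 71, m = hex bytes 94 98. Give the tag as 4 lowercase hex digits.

Key hex bytes d5 5a 3b 2c 71 is exactly B = 5 bytes: K' = d5 5a 3b 2c 71.
K' ⊕ ipad = e3 6c 0d 1a 47.  K' ⊕ opad = 89 06 67 70 2d.
Inner input = (K'⊕ipad) ∥ m = e3 6c 0d 1a 47 ∥ 94 98.
Inner hash: sum = 227+108+13+26+71+148+152 = 745 → 02 e9.
Outer input = (K'⊕opad) ∥ inner = 89 06 67 70 2d ∥ 02 e9.
Outer hash (tag): sum = 137+6+103+112+45+2+233 = 638 → 02 7e.

027e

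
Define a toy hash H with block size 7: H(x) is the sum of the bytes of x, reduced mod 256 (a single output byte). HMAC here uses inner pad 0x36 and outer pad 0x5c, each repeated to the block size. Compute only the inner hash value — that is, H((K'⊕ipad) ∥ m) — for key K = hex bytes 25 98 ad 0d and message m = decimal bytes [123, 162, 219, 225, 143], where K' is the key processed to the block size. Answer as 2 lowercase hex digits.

Key hex bytes 25 98 ad 0d is 4 bytes ≤ B = 7; zero-pad to 7 bytes: K' = 25 98 ad 0d 00 00 00.
K' ⊕ ipad = 13 ae 9b 3b 36 36 36.
Inner input = 13 ae 9b 3b 36 36 36 ∥ 7b a2 db e1 8f.
Inner hash: sum = 19+174+155+59+54+54+54+123+162+219+225+143 = 1441; mod 256 = 161 → a1.

a1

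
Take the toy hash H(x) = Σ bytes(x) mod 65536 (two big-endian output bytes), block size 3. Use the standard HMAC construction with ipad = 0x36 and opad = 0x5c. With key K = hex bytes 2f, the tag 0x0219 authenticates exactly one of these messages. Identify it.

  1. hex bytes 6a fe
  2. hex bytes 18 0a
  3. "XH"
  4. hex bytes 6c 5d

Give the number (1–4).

1

Key hex bytes 2f is 1 byte ≤ B = 3; zero-pad to 3 bytes: K' = 2f 00 00.
K' ⊕ ipad = 19 36 36; K' ⊕ opad = 73 5c 5c.
m1: inner = H(19 36 36 6a fe) = 01 ed; tag = H(73 5c 5c 01 ed) = 0219 ← matches
m2: inner = H(19 36 36 18 0a) = 00 a7; tag = H(73 5c 5c 00 a7) = 01d2
m3: inner = H(19 36 36 58 48) = 01 25; tag = H(73 5c 5c 01 25) = 0151
m4: inner = H(19 36 36 6c 5d) = 01 4e; tag = H(73 5c 5c 01 4e) = 017a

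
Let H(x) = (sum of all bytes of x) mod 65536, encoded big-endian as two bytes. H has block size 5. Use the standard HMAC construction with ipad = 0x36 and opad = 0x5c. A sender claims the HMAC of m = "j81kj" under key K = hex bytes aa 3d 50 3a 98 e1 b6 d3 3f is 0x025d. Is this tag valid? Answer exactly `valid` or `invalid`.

Key hex bytes aa 3d 50 3a 98 e1 b6 d3 3f is 9 bytes > B = 5, so hash it first: H(key) = 04 b2, then zero-pad to 5 bytes: K' = 04 b2 00 00 00.
K' ⊕ ipad = 32 84 36 36 36; K' ⊕ opad = 58 ee 5c 5c 5c.
Inner hash: sum = 50+132+54+54+54+106+56+49+107+106 = 768 → 03 00.
Outer hash (recomputed tag): sum = 88+238+92+92+92+3+0 = 605 → 02 5d.
Recomputed tag = 025d; claimed = 025d → match.

valid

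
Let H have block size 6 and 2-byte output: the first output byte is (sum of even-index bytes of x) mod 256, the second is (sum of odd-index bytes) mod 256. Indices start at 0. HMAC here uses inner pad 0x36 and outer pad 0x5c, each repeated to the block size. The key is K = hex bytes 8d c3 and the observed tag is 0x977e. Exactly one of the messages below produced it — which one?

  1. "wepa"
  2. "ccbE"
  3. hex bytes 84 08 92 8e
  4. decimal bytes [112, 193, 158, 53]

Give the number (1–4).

1

Key hex bytes 8d c3 is 2 bytes ≤ B = 6; zero-pad to 6 bytes: K' = 8d c3 00 00 00 00.
K' ⊕ ipad = bb f5 36 36 36 36; K' ⊕ opad = d1 9f 5c 5c 5c 5c.
m1: inner = H(bb f5 36 36 36 36 77 65 70 61) = 0e 27; tag = H(d1 9f 5c 5c 5c 5c 0e 27) = 977e ← matches
m2: inner = H(bb f5 36 36 36 36 63 63 62 45) = ec 09; tag = H(d1 9f 5c 5c 5c 5c ec 09) = 7560
m3: inner = H(bb f5 36 36 36 36 84 08 92 8e) = 3d f7; tag = H(d1 9f 5c 5c 5c 5c 3d f7) = c64e
m4: inner = H(bb f5 36 36 36 36 70 c1 9e 35) = 35 57; tag = H(d1 9f 5c 5c 5c 5c 35 57) = beae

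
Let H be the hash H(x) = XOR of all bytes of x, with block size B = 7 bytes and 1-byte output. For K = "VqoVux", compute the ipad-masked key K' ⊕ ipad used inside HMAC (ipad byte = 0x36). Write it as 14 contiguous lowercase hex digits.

60475960434e36

Key "VqoVux" = 56 71 6f 56 75 78 is 6 bytes ≤ B = 7; zero-pad to 7 bytes: K' = 56 71 6f 56 75 78 00.
XOR each byte with 0x36: 56⊕36=60, 71⊕36=47, 6f⊕36=59, 56⊕36=60, 75⊕36=43, 78⊕36=4e, 00⊕36=36.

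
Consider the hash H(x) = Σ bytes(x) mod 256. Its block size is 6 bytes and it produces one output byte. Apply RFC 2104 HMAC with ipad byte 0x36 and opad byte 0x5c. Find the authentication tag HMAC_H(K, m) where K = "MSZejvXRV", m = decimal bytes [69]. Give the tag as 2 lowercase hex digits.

Key "MSZejvXRV" = 4d 53 5a 65 6a 76 58 52 56 is 9 bytes > B = 6, so hash it first: H(key) = 3f, then zero-pad to 6 bytes: K' = 3f 00 00 00 00 00.
K' ⊕ ipad = 09 36 36 36 36 36.  K' ⊕ opad = 63 5c 5c 5c 5c 5c.
Inner input = (K'⊕ipad) ∥ m = 09 36 36 36 36 36 ∥ 45.
Inner hash: sum = 9+54+54+54+54+54+69 = 348; mod 256 = 92 → 5c.
Outer input = (K'⊕opad) ∥ inner = 63 5c 5c 5c 5c 5c ∥ 5c.
Outer hash (tag): sum = 99+92+92+92+92+92+92 = 651; mod 256 = 139 → 8b.

8b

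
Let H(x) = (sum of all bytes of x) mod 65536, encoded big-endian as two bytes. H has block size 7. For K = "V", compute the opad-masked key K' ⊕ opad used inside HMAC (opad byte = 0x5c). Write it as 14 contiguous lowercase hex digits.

Key "V" = 56 is 1 byte ≤ B = 7; zero-pad to 7 bytes: K' = 56 00 00 00 00 00 00.
XOR each byte with 0x5c: 56⊕5c=0a, 00⊕5c=5c, 00⊕5c=5c, 00⊕5c=5c, 00⊕5c=5c, 00⊕5c=5c, 00⊕5c=5c.

0a5c5c5c5c5c5c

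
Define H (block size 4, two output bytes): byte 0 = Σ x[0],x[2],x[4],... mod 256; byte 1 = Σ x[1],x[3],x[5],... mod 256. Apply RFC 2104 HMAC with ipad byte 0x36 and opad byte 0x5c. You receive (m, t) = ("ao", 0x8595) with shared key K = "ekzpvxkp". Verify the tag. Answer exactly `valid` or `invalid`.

valid

Key "ekzpvxkp" = 65 6b 7a 70 76 78 6b 70 is 8 bytes > B = 4, so hash it first: H(key) = c0 c3, then zero-pad to 4 bytes: K' = c0 c3 00 00.
K' ⊕ ipad = f6 f5 36 36; K' ⊕ opad = 9c 9f 5c 5c.
Inner hash: even-index sum = 397 mod 256 = 141; odd-index sum = 410 mod 256 = 154 → 8d 9a.
Outer hash (recomputed tag): even-index sum = 389 mod 256 = 133; odd-index sum = 405 mod 256 = 149 → 85 95.
Recomputed tag = 8595; claimed = 8595 → match.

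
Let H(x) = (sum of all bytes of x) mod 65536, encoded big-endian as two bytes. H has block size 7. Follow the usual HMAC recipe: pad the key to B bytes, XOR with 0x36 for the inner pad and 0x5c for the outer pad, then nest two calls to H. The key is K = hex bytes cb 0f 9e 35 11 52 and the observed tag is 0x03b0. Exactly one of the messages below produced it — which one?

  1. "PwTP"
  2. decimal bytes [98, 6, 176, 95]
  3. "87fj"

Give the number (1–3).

Key hex bytes cb 0f 9e 35 11 52 is 6 bytes ≤ B = 7; zero-pad to 7 bytes: K' = cb 0f 9e 35 11 52 00.
K' ⊕ ipad = fd 39 a8 03 27 64 36; K' ⊕ opad = 97 53 c2 69 4d 0e 5c.
m1: inner = H(fd 39 a8 03 27 64 36 50 77 54 50) = 04 0d; tag = H(97 53 c2 69 4d 0e 5c 04 0d) = 02dd
m2: inner = H(fd 39 a8 03 27 64 36 62 06 b0 5f) = 04 19; tag = H(97 53 c2 69 4d 0e 5c 04 19) = 02e9
m3: inner = H(fd 39 a8 03 27 64 36 38 37 66 6a) = 03 e1; tag = H(97 53 c2 69 4d 0e 5c 03 e1) = 03b0 ← matches

3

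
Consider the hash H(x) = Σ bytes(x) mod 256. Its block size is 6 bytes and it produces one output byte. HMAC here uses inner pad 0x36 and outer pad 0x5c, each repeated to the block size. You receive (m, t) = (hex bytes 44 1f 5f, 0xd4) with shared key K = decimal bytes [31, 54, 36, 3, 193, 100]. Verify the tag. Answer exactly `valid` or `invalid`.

Key decimal bytes [31, 54, 36, 3, 193, 100] = 1f 36 24 03 c1 64 is exactly B = 6 bytes: K' = 1f 36 24 03 c1 64.
K' ⊕ ipad = 29 00 12 35 f7 52; K' ⊕ opad = 43 6a 78 5f 9d 38.
Inner hash: sum = 41+0+18+53+247+82+68+31+95 = 635; mod 256 = 123 → 7b.
Outer hash (recomputed tag): sum = 67+106+120+95+157+56+123 = 724; mod 256 = 212 → d4.
Recomputed tag = d4; claimed = d4 → match.

valid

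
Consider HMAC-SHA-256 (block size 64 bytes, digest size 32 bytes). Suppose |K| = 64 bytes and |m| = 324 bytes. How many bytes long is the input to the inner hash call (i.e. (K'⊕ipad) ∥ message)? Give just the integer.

Key is 64 ≤ 64 bytes, zero-padded: |K'| = 64.
Inner input = (K'⊕ipad) ∥ m → 64 + 324 = 388 bytes.

388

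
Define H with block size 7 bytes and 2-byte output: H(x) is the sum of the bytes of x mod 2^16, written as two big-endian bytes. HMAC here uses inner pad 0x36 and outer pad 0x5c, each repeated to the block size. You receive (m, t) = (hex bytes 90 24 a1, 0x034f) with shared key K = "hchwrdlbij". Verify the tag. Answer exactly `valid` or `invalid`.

Key "hchwrdlbij" = 68 63 68 77 72 64 6c 62 69 6a is 10 bytes > B = 7, so hash it first: H(key) = 04 21, then zero-pad to 7 bytes: K' = 04 21 00 00 00 00 00.
K' ⊕ ipad = 32 17 36 36 36 36 36; K' ⊕ opad = 58 7d 5c 5c 5c 5c 5c.
Inner hash: sum = 50+23+54+54+54+54+54+144+36+161 = 684 → 02 ac.
Outer hash (recomputed tag): sum = 88+125+92+92+92+92+92+2+172 = 847 → 03 4f.
Recomputed tag = 034f; claimed = 034f → match.

valid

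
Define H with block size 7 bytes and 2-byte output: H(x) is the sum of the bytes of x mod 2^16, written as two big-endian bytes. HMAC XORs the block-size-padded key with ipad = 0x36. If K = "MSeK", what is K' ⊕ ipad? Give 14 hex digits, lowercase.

7b65537d363636

Key "MSeK" = 4d 53 65 4b is 4 bytes ≤ B = 7; zero-pad to 7 bytes: K' = 4d 53 65 4b 00 00 00.
XOR each byte with 0x36: 4d⊕36=7b, 53⊕36=65, 65⊕36=53, 4b⊕36=7d, 00⊕36=36, 00⊕36=36, 00⊕36=36.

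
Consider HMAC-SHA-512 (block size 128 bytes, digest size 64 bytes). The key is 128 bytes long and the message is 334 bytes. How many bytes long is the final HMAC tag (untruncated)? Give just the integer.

The tag is one SHA-512 digest: 64 bytes.

64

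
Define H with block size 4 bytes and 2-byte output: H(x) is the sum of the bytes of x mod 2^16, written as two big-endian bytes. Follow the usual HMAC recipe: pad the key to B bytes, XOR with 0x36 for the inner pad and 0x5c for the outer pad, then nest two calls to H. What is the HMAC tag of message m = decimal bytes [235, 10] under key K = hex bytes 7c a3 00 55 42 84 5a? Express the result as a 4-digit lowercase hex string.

0217

Key hex bytes 7c a3 00 55 42 84 5a is 7 bytes > B = 4, so hash it first: H(key) = 02 94, then zero-pad to 4 bytes: K' = 02 94 00 00.
K' ⊕ ipad = 34 a2 36 36.  K' ⊕ opad = 5e c8 5c 5c.
Inner input = (K'⊕ipad) ∥ m = 34 a2 36 36 ∥ eb 0a.
Inner hash: sum = 52+162+54+54+235+10 = 567 → 02 37.
Outer input = (K'⊕opad) ∥ inner = 5e c8 5c 5c ∥ 02 37.
Outer hash (tag): sum = 94+200+92+92+2+55 = 535 → 02 17.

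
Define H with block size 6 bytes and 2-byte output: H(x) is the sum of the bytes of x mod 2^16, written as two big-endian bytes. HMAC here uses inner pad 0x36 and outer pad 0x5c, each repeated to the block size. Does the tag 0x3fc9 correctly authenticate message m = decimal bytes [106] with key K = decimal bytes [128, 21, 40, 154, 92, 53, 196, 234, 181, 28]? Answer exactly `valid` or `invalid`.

Key decimal bytes [128, 21, 40, 154, 92, 53, 196, 234, 181, 28] = 80 15 28 9a 5c 35 c4 ea b5 1c is 10 bytes > B = 6, so hash it first: H(key) = 04 67, then zero-pad to 6 bytes: K' = 04 67 00 00 00 00.
K' ⊕ ipad = 32 51 36 36 36 36; K' ⊕ opad = 58 3b 5c 5c 5c 5c.
Inner hash: sum = 50+81+54+54+54+54+106 = 453 → 01 c5.
Outer hash (recomputed tag): sum = 88+59+92+92+92+92+1+197 = 713 → 02 c9.
Recomputed tag = 02c9; claimed = 3fc9 → mismatch.

invalid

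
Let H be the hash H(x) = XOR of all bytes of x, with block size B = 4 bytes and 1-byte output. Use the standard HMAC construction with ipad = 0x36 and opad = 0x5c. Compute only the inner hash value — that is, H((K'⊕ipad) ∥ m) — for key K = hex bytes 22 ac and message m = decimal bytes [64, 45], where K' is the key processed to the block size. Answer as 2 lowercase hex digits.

e3

Key hex bytes 22 ac is 2 bytes ≤ B = 4; zero-pad to 4 bytes: K' = 22 ac 00 00.
K' ⊕ ipad = 14 9a 36 36.
Inner input = 14 9a 36 36 ∥ 40 2d.
Inner hash: XOR 14⊕9a⊕36⊕36⊕40⊕2d = e3.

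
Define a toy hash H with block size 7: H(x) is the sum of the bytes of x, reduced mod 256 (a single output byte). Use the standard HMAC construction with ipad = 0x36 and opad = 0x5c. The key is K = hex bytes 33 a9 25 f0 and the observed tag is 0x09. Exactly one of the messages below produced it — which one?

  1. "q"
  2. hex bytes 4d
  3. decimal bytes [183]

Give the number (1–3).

Key hex bytes 33 a9 25 f0 is 4 bytes ≤ B = 7; zero-pad to 7 bytes: K' = 33 a9 25 f0 00 00 00.
K' ⊕ ipad = 05 9f 13 c6 36 36 36; K' ⊕ opad = 6f f5 79 ac 5c 5c 5c.
m1: inner = H(05 9f 13 c6 36 36 36 71) = 90; tag = H(6f f5 79 ac 5c 5c 5c 90) = 2d
m2: inner = H(05 9f 13 c6 36 36 36 4d) = 6c; tag = H(6f f5 79 ac 5c 5c 5c 6c) = 09 ← matches
m3: inner = H(05 9f 13 c6 36 36 36 b7) = d6; tag = H(6f f5 79 ac 5c 5c 5c d6) = 73

2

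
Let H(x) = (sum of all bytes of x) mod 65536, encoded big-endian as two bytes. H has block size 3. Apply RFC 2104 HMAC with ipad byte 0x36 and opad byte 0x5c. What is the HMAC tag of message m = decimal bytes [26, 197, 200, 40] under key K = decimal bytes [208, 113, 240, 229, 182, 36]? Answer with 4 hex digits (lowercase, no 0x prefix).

Key decimal bytes [208, 113, 240, 229, 182, 36] = d0 71 f0 e5 b6 24 is 6 bytes > B = 3, so hash it first: H(key) = 03 f0, then zero-pad to 3 bytes: K' = 03 f0 00.
K' ⊕ ipad = 35 c6 36.  K' ⊕ opad = 5f ac 5c.
Inner input = (K'⊕ipad) ∥ m = 35 c6 36 ∥ 1a c5 c8 28.
Inner hash: sum = 53+198+54+26+197+200+40 = 768 → 03 00.
Outer input = (K'⊕opad) ∥ inner = 5f ac 5c ∥ 03 00.
Outer hash (tag): sum = 95+172+92+3+0 = 362 → 01 6a.

016a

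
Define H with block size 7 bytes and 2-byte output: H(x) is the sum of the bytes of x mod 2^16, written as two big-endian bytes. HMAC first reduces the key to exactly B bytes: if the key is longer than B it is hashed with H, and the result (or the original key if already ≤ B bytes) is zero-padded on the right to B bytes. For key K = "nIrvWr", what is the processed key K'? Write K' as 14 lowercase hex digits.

Key "nIrvWr" = 6e 49 72 76 57 72 is 6 bytes ≤ B = 7; zero-pad to 7 bytes: K' = 6e 49 72 76 57 72 00.

6e497276577200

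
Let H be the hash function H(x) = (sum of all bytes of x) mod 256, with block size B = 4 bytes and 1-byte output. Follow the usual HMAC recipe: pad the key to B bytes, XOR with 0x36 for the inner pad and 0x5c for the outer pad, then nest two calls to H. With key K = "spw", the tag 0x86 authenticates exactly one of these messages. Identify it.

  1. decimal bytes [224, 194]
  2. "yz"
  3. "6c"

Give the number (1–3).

1

Key "spw" = 73 70 77 is 3 bytes ≤ B = 4; zero-pad to 4 bytes: K' = 73 70 77 00.
K' ⊕ ipad = 45 46 41 36; K' ⊕ opad = 2f 2c 2b 5c.
m1: inner = H(45 46 41 36 e0 c2) = a4; tag = H(2f 2c 2b 5c a4) = 86 ← matches
m2: inner = H(45 46 41 36 79 7a) = f5; tag = H(2f 2c 2b 5c f5) = d7
m3: inner = H(45 46 41 36 36 63) = 9b; tag = H(2f 2c 2b 5c 9b) = 7d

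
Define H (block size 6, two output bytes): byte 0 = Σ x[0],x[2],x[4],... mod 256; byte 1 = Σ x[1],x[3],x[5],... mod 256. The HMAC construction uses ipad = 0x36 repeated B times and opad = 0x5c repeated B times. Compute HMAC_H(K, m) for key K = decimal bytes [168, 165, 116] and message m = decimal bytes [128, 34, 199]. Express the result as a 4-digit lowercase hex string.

d5d2

Key decimal bytes [168, 165, 116] = a8 a5 74 is 3 bytes ≤ B = 6; zero-pad to 6 bytes: K' = a8 a5 74 00 00 00.
K' ⊕ ipad = 9e 93 42 36 36 36.  K' ⊕ opad = f4 f9 28 5c 5c 5c.
Inner input = (K'⊕ipad) ∥ m = 9e 93 42 36 36 36 ∥ 80 22 c7.
Inner hash: even-index sum = 605 mod 256 = 93; odd-index sum = 289 mod 256 = 33 → 5d 21.
Outer input = (K'⊕opad) ∥ inner = f4 f9 28 5c 5c 5c ∥ 5d 21.
Outer hash (tag): even-index sum = 469 mod 256 = 213; odd-index sum = 466 mod 256 = 210 → d5 d2.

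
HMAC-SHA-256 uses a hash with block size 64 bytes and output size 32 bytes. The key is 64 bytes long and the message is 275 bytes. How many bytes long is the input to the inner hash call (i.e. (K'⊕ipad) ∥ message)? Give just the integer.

Key is 64 ≤ 64 bytes, zero-padded: |K'| = 64.
Inner input = (K'⊕ipad) ∥ m → 64 + 275 = 339 bytes.

339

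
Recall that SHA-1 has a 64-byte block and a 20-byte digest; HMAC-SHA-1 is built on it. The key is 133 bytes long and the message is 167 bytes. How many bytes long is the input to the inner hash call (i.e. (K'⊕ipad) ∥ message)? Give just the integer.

231

Key is 133 > 64 bytes, so it is hashed to 20 bytes then zero-padded to 64: |K'| = 64.
Inner input = (K'⊕ipad) ∥ m → 64 + 167 = 231 bytes.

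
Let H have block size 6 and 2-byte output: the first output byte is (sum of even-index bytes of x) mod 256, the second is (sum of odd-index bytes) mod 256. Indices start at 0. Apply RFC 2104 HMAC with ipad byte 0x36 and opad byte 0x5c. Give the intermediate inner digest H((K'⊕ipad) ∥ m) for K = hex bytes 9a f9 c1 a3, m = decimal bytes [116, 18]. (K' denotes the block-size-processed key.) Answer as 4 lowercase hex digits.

Key hex bytes 9a f9 c1 a3 is 4 bytes ≤ B = 6; zero-pad to 6 bytes: K' = 9a f9 c1 a3 00 00.
K' ⊕ ipad = ac cf f7 95 36 36.
Inner input = ac cf f7 95 36 36 ∥ 74 12.
Inner hash: even-index sum = 589 mod 256 = 77; odd-index sum = 428 mod 256 = 172 → 4d ac.

4dac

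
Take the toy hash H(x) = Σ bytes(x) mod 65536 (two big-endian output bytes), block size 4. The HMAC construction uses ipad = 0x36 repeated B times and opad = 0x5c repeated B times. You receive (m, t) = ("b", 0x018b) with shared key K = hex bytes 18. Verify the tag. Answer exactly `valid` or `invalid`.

Key hex bytes 18 is 1 byte ≤ B = 4; zero-pad to 4 bytes: K' = 18 00 00 00.
K' ⊕ ipad = 2e 36 36 36; K' ⊕ opad = 44 5c 5c 5c.
Inner hash: sum = 46+54+54+54+98 = 306 → 01 32.
Outer hash (recomputed tag): sum = 68+92+92+92+1+50 = 395 → 01 8b.
Recomputed tag = 018b; claimed = 018b → match.

valid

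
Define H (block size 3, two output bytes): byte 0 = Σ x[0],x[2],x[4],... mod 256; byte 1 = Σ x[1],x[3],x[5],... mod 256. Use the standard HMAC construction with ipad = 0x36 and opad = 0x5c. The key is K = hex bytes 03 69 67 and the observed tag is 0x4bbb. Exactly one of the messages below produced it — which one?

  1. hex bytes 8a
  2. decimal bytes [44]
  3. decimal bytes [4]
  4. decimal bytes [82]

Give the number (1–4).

4

Key hex bytes 03 69 67 is exactly B = 3 bytes: K' = 03 69 67.
K' ⊕ ipad = 35 5f 51; K' ⊕ opad = 5f 35 3b.
m1: inner = H(35 5f 51 8a) = 86 e9; tag = H(5f 35 3b 86 e9) = 83bb
m2: inner = H(35 5f 51 2c) = 86 8b; tag = H(5f 35 3b 86 8b) = 25bb
m3: inner = H(35 5f 51 04) = 86 63; tag = H(5f 35 3b 86 63) = fdbb
m4: inner = H(35 5f 51 52) = 86 b1; tag = H(5f 35 3b 86 b1) = 4bbb ← matches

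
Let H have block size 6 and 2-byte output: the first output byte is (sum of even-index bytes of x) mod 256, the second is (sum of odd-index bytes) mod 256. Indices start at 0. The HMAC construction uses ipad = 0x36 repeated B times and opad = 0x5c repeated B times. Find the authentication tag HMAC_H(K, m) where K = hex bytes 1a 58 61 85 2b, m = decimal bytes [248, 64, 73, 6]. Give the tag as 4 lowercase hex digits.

dbd6

Key hex bytes 1a 58 61 85 2b is 5 bytes ≤ B = 6; zero-pad to 6 bytes: K' = 1a 58 61 85 2b 00.
K' ⊕ ipad = 2c 6e 57 b3 1d 36.  K' ⊕ opad = 46 04 3d d9 77 5c.
Inner input = (K'⊕ipad) ∥ m = 2c 6e 57 b3 1d 36 ∥ f8 40 49 06.
Inner hash: even-index sum = 481 mod 256 = 225; odd-index sum = 413 mod 256 = 157 → e1 9d.
Outer input = (K'⊕opad) ∥ inner = 46 04 3d d9 77 5c ∥ e1 9d.
Outer hash (tag): even-index sum = 475 mod 256 = 219; odd-index sum = 470 mod 256 = 214 → db d6.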